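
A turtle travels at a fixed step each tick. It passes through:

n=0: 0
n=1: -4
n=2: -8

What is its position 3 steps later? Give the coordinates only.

-20

The position changes by -4 every step.
step 3: -8 − 4 → -12
step 4: -12 − 4 → -16
step 5: -16 − 4 → -20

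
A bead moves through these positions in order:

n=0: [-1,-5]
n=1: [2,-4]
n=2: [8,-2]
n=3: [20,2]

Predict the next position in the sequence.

Step-to-step displacements: [+3,+1], [+6,+2], [+12,+4]; each is 2× the previous.
step 4: [20,2] + [+24,+8] → [44,10]

[44,10]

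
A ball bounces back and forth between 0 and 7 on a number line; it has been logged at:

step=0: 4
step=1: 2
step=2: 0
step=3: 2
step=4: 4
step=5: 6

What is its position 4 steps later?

0

The value travels 2 per step and bounces off the walls at 0 and 7.
  step 6: 6 → 6
  step 7: 6 → 4
  step 8: 4 → 2
  step 9: 2 → 0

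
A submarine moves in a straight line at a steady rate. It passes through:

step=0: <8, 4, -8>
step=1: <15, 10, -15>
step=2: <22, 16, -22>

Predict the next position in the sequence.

The position changes by <+7, +6, -7> every step.
step 3: <22, 16, -22> + <+7, +6, -7> → <29, 22, -29>

<29, 22, -29>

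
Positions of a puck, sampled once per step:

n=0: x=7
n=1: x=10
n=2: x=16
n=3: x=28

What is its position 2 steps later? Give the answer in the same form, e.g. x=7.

x=100

Consecutive displacements +3, +6, +12 scale by a factor of 2 each step.
step 4: 28 + 24 → x=52
step 5: 52 + 48 → x=100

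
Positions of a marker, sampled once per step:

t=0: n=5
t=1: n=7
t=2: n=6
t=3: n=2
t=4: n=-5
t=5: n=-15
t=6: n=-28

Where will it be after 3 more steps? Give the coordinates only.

n=-85

Successive displacements: +2, -1, -4, -7, -10, -13 — each changes by -3.
step 7: -28 − 16 → n=-44
step 8: -44 − 19 → n=-63
step 9: -63 − 22 → n=-85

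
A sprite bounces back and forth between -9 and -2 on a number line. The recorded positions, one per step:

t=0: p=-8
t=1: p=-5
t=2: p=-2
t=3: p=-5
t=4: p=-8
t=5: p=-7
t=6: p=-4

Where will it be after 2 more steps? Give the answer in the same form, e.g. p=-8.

p=-6

The value travels 3 per step and bounces off the walls at -9 and -2.
  step 7: -4 → -3
  step 8: -3 → -6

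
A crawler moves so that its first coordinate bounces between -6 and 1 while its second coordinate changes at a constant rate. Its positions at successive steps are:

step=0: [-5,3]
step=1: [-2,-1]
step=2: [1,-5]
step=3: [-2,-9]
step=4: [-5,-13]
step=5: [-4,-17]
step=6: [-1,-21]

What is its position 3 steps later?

The first coordinate reflects between -6 and 1, moving 3 per step.
  step 7: -1 → 0
  step 8: 0 → -3
  step 9: -3 → -6
The second coordinate changes by -4 each step: at step 9 it is -33.

[-6,-33]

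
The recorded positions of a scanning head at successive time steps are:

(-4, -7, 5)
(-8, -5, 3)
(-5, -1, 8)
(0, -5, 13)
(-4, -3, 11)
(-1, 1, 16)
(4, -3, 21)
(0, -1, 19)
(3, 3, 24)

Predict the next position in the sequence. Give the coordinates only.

The moves between consecutive positions are (-4, +2, -2), (+3, +4, +5), (+5, -4, +5), (-4, +2, -2), (+3, +4, +5), (+5, -4, +5), (-4, +2, -2), (+3, +4, +5); they repeat the 3-cycle [(-4, +2, -2), (+3, +4, +5), (+5, -4, +5)].
step 9: apply (+5, -4, +5) → (8, -1, 29)

(8, -1, 29)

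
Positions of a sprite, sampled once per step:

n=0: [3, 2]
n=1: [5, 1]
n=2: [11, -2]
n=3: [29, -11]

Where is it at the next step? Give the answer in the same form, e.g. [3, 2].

[83, -38]

The jumps are [+2, -1], [+6, -3], [+18, -9] — a geometric progression with ratio 3.
step 4: [29, -11] + [+54, -27] → [83, -38]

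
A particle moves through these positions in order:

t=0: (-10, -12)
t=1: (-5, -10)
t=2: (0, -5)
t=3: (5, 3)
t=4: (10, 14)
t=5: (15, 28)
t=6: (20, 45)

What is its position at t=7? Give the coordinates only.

(25, 65)

Successive displacements: (+5, +2), (+5, +5), (+5, +8), (+5, +11), (+5, +14), (+5, +17) — each changes by (+0, +3).
step 7: (20, 45) + (+5, +20) → (25, 65)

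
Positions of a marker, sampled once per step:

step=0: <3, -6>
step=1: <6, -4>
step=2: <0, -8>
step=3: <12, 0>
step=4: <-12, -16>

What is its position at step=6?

<-60, -48>

Consecutive displacements <+3, +2>, <-6, -4>, <+12, +8>, <-24, -16> scale by a factor of -2 each step.
step 5: <-12, -16> + <+48, +32> → <36, 16>
step 6: <36, 16> + <-96, -64> → <-60, -48>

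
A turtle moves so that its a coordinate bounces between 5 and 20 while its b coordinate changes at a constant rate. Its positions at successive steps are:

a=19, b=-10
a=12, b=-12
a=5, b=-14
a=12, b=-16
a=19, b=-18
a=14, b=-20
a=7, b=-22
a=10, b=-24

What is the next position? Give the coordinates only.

The a coordinate reflects between 5 and 20, moving 7 per step.
  step 8: 10 → 17
The b coordinate changes by -2 each step: at step 8 it is -26.

a=17, b=-26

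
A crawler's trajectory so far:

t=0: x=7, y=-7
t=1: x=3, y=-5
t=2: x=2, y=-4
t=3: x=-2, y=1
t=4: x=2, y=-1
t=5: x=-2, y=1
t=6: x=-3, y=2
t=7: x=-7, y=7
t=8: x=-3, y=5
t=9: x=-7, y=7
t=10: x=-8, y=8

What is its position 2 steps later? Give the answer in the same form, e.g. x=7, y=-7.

x=-8, y=11

Step-to-step displacements: (-4, +2), (-1, +1), (-4, +5), (+4, -2), (-4, +2), (-1, +1), (-4, +5), (+4, -2), (-4, +2), (-1, +1) — a repeating cycle of length 4.
step 11: apply (-4, +5) → x=-12, y=13
step 12: apply (+4, -2) → x=-8, y=11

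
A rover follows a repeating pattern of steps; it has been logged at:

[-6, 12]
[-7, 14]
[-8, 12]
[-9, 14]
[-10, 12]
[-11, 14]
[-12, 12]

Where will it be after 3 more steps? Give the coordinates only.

The moves between consecutive positions are [-1, +2], [-1, -2], [-1, +2], [-1, -2], [-1, +2], [-1, -2]; they repeat the 2-cycle [[-1, +2], [-1, -2]].
step 7: apply [-1, +2] → [-13, 14]
step 8: apply [-1, -2] → [-14, 12]
step 9: apply [-1, +2] → [-15, 14]

[-15, 14]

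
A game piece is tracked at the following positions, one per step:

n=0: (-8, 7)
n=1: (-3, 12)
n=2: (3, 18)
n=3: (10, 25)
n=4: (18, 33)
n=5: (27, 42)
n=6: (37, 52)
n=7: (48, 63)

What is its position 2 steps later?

Taking differences between consecutive positions: (+5, +5), (+6, +6), (+7, +7), (+8, +8), (+9, +9), (+10, +10), (+11, +11). These grow by (+1, +1) each step.
step 8: (48, 63) + (+12, +12) → (60, 75)
step 9: (60, 75) + (+13, +13) → (73, 88)

(73, 88)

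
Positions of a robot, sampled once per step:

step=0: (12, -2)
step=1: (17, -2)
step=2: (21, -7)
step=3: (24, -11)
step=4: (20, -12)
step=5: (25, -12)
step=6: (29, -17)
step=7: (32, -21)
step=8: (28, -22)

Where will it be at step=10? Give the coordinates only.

(37, -27)

The moves between consecutive positions are (+5, +0), (+4, -5), (+3, -4), (-4, -1), (+5, +0), (+4, -5), (+3, -4), (-4, -1); they repeat the 4-cycle [(+5, +0), (+4, -5), (+3, -4), (-4, -1)].
step 9: apply (+5, +0) → (33, -22)
step 10: apply (+4, -5) → (37, -27)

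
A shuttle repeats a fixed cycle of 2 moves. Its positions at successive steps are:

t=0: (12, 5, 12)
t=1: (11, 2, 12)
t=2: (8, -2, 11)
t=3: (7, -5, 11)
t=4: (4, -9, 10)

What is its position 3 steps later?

(-1, -19, 9)

Step-to-step displacements: (-1, -3, +0), (-3, -4, -1), (-1, -3, +0), (-3, -4, -1) — a repeating cycle of length 2.
step 5: apply (-1, -3, +0) → (3, -12, 10)
step 6: apply (-3, -4, -1) → (0, -16, 9)
step 7: apply (-1, -3, +0) → (-1, -19, 9)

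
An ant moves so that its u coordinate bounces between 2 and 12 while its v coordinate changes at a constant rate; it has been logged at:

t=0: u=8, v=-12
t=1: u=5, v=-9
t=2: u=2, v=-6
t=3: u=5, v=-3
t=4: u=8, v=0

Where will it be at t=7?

u=7, v=9

The u coordinate reflects between 2 and 12, moving 3 per step.
  step 5: 8 → 11
  step 6: 11 → 10
  step 7: 10 → 7
The v coordinate changes by +3 each step: at step 7 it is 9.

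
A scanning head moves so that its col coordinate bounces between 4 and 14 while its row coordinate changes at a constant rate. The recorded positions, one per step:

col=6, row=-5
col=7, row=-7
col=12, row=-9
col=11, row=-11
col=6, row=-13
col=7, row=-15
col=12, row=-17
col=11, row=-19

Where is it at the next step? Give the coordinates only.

The col coordinate travels 5 per step and bounces off the walls at 4 and 14.
  step 8: 11 → 6
The row coordinate changes by -2 each step: at step 8 it is -21.

col=6, row=-21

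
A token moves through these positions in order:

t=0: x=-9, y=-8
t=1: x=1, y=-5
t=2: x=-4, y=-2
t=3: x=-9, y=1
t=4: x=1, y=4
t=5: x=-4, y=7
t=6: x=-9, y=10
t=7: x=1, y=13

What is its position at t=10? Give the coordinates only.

X: cycles through -9, 1, -4 every 3 steps. Step 10 lands at position 1 of the cycle → 1.
Y: linear, +3 per step → 22 at step 10.

x=1, y=22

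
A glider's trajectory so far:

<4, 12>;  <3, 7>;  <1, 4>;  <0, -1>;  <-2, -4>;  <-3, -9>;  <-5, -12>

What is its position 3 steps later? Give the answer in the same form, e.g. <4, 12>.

Differencing gives <-1, -5>, <-2, -3>, <-1, -5>, <-2, -3>, <-1, -5>, <-2, -3>. This is the pattern <-1, -5>, <-2, -3> repeated.
step 7: apply <-1, -5> → <-6, -17>
step 8: apply <-2, -3> → <-8, -20>
step 9: apply <-1, -5> → <-9, -25>

<-9, -25>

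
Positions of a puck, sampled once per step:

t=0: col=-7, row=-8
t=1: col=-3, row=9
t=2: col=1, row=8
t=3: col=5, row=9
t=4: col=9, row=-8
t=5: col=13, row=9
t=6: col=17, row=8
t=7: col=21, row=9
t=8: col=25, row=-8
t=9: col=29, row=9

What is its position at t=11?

Col: linear, +4 per step → 37 at step 11.
Row: cycles through -8, 9, 8, 9 every 4 steps. Step 11 lands at position 3 of the cycle → 9.

col=37, row=9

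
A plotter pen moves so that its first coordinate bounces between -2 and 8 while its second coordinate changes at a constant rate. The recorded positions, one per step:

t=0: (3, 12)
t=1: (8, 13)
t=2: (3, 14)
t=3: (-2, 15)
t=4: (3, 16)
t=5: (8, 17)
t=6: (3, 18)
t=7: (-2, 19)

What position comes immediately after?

(3, 20)

The first coordinate travels 5 per step and bounces off the walls at -2 and 8.
  step 8: -2 → 3
The second coordinate changes by +1 each step: at step 8 it is 20.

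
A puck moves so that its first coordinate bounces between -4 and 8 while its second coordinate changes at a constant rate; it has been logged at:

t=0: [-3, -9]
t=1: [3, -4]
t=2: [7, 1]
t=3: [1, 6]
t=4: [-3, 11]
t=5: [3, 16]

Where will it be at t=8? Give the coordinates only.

[-3, 31]

The first coordinate reflects between -4 and 8, moving 6 per step.
  step 6: 3 → 7
  step 7: 7 → 1
  step 8: 1 → -3
The second coordinate changes by +5 each step: at step 8 it is 31.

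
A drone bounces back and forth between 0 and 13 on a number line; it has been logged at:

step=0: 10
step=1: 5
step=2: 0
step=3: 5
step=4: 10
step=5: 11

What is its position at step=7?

1

The value reflects between 0 and 13, moving 5 per step.
  step 6: 11 → 6
  step 7: 6 → 1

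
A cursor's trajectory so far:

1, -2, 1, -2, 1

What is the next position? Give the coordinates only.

Consecutive displacements -3, +3, -3, +3 scale by a factor of -1 each step.
step 5: 1 − 3 → -2

-2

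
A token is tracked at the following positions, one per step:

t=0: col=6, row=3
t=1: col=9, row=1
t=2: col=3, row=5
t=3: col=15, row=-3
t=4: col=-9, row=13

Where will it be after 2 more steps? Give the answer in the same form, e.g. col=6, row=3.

Step-to-step displacements: (+3, -2), (-6, +4), (+12, -8), (-24, +16); each is -2× the previous.
step 5: col=-9, row=13 + (+48, -32) → col=39, row=-19
step 6: col=39, row=-19 + (-96, +64) → col=-57, row=45

col=-57, row=45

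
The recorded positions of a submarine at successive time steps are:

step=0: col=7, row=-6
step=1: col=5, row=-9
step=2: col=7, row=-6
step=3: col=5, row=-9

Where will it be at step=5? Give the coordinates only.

col=5, row=-9

The jumps are (-2, -3), (+2, +3), (-2, -3) — a geometric progression with ratio -1.
step 4: col=5, row=-9 + (+2, +3) → col=7, row=-6
step 5: col=7, row=-6 + (-2, -3) → col=5, row=-9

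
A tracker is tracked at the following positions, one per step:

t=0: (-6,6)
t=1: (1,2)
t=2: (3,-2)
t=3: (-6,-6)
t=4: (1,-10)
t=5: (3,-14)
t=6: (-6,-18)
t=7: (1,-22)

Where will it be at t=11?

(3,-38)

The first coordinate repeats the cycle [-6, 1, 3] with period 3; step 11 mod 3 = 2, giving 3.
The second coordinate changes by -4 each step, so at step 11 it is 6 + 11·(-4) = -38.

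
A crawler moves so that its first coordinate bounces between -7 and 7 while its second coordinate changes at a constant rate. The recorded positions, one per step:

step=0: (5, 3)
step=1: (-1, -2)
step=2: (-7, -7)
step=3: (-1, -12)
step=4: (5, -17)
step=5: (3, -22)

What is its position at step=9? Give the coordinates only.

The first coordinate travels 6 per step and bounces off the walls at -7 and 7.
  step 6: 3 → -3
  step 7: -3 → -5
  step 8: -5 → 1
  step 9: 1 → 7
The second coordinate changes by -5 each step: at step 9 it is -42.

(7, -42)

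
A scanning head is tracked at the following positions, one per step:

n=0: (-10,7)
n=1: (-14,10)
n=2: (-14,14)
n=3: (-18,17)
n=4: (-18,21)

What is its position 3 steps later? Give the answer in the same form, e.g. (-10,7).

Step-to-step displacements: (-4,+3), (+0,+4), (-4,+3), (+0,+4) — a repeating cycle of length 2.
step 5: apply (-4,+3) → (-22,24)
step 6: apply (+0,+4) → (-22,28)
step 7: apply (-4,+3) → (-26,31)

(-26,31)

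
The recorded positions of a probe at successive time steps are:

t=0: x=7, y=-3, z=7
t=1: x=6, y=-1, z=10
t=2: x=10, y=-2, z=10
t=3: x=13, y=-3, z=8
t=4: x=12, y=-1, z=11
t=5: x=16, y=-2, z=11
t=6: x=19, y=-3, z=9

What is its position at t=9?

x=25, y=-3, z=10

Step-to-step displacements: (-1, +2, +3), (+4, -1, +0), (+3, -1, -2), (-1, +2, +3), (+4, -1, +0), (+3, -1, -2) — a repeating cycle of length 3.
step 7: apply (-1, +2, +3) → x=18, y=-1, z=12
step 8: apply (+4, -1, +0) → x=22, y=-2, z=12
step 9: apply (+3, -1, -2) → x=25, y=-3, z=10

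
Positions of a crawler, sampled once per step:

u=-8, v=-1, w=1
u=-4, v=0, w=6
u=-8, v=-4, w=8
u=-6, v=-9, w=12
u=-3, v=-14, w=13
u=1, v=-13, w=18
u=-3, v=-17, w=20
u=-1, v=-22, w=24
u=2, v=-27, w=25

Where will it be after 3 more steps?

The moves between consecutive positions are (+4, +1, +5), (-4, -4, +2), (+2, -5, +4), (+3, -5, +1), (+4, +1, +5), (-4, -4, +2), (+2, -5, +4), (+3, -5, +1); they repeat the 4-cycle [(+4, +1, +5), (-4, -4, +2), (+2, -5, +4), (+3, -5, +1)].
step 9: apply (+4, +1, +5) → u=6, v=-26, w=30
step 10: apply (-4, -4, +2) → u=2, v=-30, w=32
step 11: apply (+2, -5, +4) → u=4, v=-35, w=36

u=4, v=-35, w=36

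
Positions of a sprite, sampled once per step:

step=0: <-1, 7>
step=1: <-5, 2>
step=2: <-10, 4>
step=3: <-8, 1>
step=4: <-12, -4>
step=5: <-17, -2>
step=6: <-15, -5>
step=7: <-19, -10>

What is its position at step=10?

Step-to-step displacements: <-4, -5>, <-5, +2>, <+2, -3>, <-4, -5>, <-5, +2>, <+2, -3>, <-4, -5> — a repeating cycle of length 3.
step 8: apply <-5, +2> → <-24, -8>
step 9: apply <+2, -3> → <-22, -11>
step 10: apply <-4, -5> → <-26, -16>

<-26, -16>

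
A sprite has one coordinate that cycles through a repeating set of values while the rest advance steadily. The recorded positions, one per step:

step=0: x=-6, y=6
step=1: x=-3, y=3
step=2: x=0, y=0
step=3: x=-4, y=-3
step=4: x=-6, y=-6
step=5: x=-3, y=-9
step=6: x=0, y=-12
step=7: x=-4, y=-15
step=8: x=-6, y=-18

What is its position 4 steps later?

X: cycles through -6, -3, 0, -4 every 4 steps. Step 12 lands at position 0 of the cycle → -6.
Y: linear, -3 per step → -30 at step 12.

x=-6, y=-30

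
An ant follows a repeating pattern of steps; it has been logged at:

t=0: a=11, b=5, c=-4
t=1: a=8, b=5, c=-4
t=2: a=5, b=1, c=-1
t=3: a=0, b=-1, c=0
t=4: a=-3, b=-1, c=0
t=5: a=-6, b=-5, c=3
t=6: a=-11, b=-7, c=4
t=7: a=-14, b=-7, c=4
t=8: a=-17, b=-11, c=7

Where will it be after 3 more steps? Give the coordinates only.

Step-to-step displacements: (-3, +0, +0), (-3, -4, +3), (-5, -2, +1), (-3, +0, +0), (-3, -4, +3), (-5, -2, +1), (-3, +0, +0), (-3, -4, +3) — a repeating cycle of length 3.
step 9: apply (-5, -2, +1) → a=-22, b=-13, c=8
step 10: apply (-3, +0, +0) → a=-25, b=-13, c=8
step 11: apply (-3, -4, +3) → a=-28, b=-17, c=11

a=-28, b=-17, c=11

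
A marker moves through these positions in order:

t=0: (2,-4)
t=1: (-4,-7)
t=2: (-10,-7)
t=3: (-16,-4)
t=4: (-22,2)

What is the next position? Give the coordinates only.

(-28,11)

First differences are (-6,-3), (-6,+0), (-6,+3), (-6,+6); their common second difference is (+0,+3) (constant acceleration).
step 5: (-22,2) + (-6,+9) → (-28,11)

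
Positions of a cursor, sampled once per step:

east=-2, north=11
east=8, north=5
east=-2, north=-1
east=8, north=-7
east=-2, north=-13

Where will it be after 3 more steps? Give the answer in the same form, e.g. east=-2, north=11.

east=8, north=-31

The east coordinate repeats the cycle [-2, 8] with period 2; step 7 mod 2 = 1, giving 8.
The north coordinate changes by -6 each step, so at step 7 it is 11 + 7·(-6) = -31.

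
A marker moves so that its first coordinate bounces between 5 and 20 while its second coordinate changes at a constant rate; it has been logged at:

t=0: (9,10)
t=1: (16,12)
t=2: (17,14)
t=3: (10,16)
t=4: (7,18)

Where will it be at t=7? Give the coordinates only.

The first coordinate reflects between 5 and 20, moving 7 per step.
  step 5: 7 → 14
  step 6: 14 → 19
  step 7: 19 → 12
The second coordinate changes by +2 each step: at step 7 it is 24.

(12,24)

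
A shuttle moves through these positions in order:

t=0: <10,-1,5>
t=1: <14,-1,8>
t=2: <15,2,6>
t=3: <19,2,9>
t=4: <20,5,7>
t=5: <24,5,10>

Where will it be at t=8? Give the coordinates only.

<30,11,9>

Differencing gives <+4,+0,+3>, <+1,+3,-2>, <+4,+0,+3>, <+1,+3,-2>, <+4,+0,+3>. This is the pattern <+4,+0,+3>, <+1,+3,-2> repeated.
step 6: apply <+1,+3,-2> → <25,8,8>
step 7: apply <+4,+0,+3> → <29,8,11>
step 8: apply <+1,+3,-2> → <30,11,9>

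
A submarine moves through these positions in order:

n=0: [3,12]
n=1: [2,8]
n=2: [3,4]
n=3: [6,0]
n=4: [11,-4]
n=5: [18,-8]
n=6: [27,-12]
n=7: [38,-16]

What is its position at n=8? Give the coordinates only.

[51,-20]

Successive displacements: [-1,-4], [+1,-4], [+3,-4], [+5,-4], [+7,-4], [+9,-4], [+11,-4] — each changes by [+2,+0].
step 8: [38,-16] + [+13,-4] → [51,-20]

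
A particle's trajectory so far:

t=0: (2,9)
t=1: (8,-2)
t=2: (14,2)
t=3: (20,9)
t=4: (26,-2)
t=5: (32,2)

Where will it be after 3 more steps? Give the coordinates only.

(50,2)

First: linear, +6 per step → 50 at step 8.
Second: cycles through 9, -2, 2 every 3 steps. Step 8 lands at position 2 of the cycle → 2.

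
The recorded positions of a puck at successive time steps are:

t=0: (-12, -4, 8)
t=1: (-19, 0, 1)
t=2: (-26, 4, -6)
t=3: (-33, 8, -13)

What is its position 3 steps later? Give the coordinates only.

Each step adds (-7, +4, -7) to the position.
step 4: (-33, 8, -13) + (-7, +4, -7) → (-40, 12, -20)
step 5: (-40, 12, -20) + (-7, +4, -7) → (-47, 16, -27)
step 6: (-47, 16, -27) + (-7, +4, -7) → (-54, 20, -34)

(-54, 20, -34)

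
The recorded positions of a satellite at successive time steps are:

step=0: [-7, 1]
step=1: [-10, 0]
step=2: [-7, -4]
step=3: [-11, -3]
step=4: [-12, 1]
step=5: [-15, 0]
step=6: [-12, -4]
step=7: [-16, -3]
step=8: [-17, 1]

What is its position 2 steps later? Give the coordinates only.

Differencing gives [-3, -1], [+3, -4], [-4, +1], [-1, +4], [-3, -1], [+3, -4], [-4, +1], [-1, +4]. This is the pattern [-3, -1], [+3, -4], [-4, +1], [-1, +4] repeated.
step 9: apply [-3, -1] → [-20, 0]
step 10: apply [+3, -4] → [-17, -4]

[-17, -4]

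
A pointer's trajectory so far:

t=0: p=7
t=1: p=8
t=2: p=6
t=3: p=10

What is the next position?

p=2

The jumps are +1, -2, +4 — a geometric progression with ratio -2.
step 4: 10 − 8 → p=2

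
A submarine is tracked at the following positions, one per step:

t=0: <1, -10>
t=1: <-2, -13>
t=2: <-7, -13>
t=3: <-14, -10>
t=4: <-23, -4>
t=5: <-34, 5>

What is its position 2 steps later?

<-62, 32>

Taking differences between consecutive positions: <-3, -3>, <-5, +0>, <-7, +3>, <-9, +6>, <-11, +9>. These grow by <-2, +3> each step.
step 6: <-34, 5> + <-13, +12> → <-47, 17>
step 7: <-47, 17> + <-15, +15> → <-62, 32>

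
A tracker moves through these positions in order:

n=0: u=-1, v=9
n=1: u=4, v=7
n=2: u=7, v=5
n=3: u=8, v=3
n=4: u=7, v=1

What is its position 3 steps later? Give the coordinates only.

u=-8, v=-5

First differences are (+5, -2), (+3, -2), (+1, -2), (-1, -2); their common second difference is (-2, +0) (constant acceleration).
step 5: u=7, v=1 + (-3, -2) → u=4, v=-1
step 6: u=4, v=-1 + (-5, -2) → u=-1, v=-3
step 7: u=-1, v=-3 + (-7, -2) → u=-8, v=-5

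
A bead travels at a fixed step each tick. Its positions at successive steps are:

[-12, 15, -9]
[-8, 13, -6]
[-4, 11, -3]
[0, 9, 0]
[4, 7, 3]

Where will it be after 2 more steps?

[12, 3, 9]

Each step adds [+4, -2, +3] to the position.
step 5: [4, 7, 3] + [+4, -2, +3] → [8, 5, 6]
step 6: [8, 5, 6] + [+4, -2, +3] → [12, 3, 9]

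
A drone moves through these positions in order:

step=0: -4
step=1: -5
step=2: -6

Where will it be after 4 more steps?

-10

The position changes by -1 every step.
step 3: -6 − 1 → -7
step 4: -7 − 1 → -8
step 5: -8 − 1 → -9
step 6: -9 − 1 → -10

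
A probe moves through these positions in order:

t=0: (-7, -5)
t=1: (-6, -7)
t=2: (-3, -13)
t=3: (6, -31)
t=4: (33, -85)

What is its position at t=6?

Step-to-step displacements: (+1, -2), (+3, -6), (+9, -18), (+27, -54); each is 3× the previous.
step 5: (33, -85) + (+81, -162) → (114, -247)
step 6: (114, -247) + (+243, -486) → (357, -733)

(357, -733)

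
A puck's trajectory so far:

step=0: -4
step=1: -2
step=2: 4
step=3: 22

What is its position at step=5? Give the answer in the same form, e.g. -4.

238

Step-to-step displacements: +2, +6, +18; each is 3× the previous.
step 4: 22 + 54 → 76
step 5: 76 + 162 → 238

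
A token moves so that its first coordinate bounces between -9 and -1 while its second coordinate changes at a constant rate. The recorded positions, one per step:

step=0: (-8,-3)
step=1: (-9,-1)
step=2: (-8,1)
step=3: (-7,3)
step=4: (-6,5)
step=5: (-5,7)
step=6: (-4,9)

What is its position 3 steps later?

The first coordinate travels 1 per step and bounces off the walls at -9 and -1.
  step 7: -4 → -3
  step 8: -3 → -2
  step 9: -2 → -1
The second coordinate changes by +2 each step: at step 9 it is 15.

(-1,15)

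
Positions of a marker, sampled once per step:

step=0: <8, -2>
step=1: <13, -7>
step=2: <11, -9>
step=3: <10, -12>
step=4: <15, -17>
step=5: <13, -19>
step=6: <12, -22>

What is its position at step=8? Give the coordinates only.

Differencing gives <+5, -5>, <-2, -2>, <-1, -3>, <+5, -5>, <-2, -2>, <-1, -3>. This is the pattern <+5, -5>, <-2, -2>, <-1, -3> repeated.
step 7: apply <+5, -5> → <17, -27>
step 8: apply <-2, -2> → <15, -29>

<15, -29>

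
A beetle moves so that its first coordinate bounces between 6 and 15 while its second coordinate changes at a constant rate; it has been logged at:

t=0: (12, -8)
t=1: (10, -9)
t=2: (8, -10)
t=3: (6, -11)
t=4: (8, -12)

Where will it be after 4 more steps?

The first coordinate reflects between 6 and 15, moving 2 per step.
  step 5: 8 → 10
  step 6: 10 → 12
  step 7: 12 → 14
  step 8: 14 → 14
The second coordinate changes by -1 each step: at step 8 it is -16.

(14, -16)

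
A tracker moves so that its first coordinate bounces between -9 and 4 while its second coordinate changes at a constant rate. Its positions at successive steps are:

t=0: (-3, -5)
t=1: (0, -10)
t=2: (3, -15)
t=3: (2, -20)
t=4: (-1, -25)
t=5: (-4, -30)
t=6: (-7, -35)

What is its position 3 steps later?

The first coordinate travels 3 per step and bounces off the walls at -9 and 4.
  step 7: -7 → -8
  step 8: -8 → -5
  step 9: -5 → -2
The second coordinate changes by -5 each step: at step 9 it is -50.

(-2, -50)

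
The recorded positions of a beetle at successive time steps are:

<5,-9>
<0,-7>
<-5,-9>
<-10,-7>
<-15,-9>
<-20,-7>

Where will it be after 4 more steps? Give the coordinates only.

The first coordinate changes by -5 each step, so at step 9 it is 5 + 9·(-5) = -40.
The second coordinate repeats the cycle [-9, -7] with period 2; step 9 mod 2 = 1, giving -7.

<-40,-7>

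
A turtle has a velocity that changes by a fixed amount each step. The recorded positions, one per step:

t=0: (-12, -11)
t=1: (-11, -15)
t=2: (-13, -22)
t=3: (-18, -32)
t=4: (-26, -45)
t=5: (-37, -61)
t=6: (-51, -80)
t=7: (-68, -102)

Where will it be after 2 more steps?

(-111, -155)

First differences are (+1, -4), (-2, -7), (-5, -10), (-8, -13), (-11, -16), (-14, -19), (-17, -22); their common second difference is (-3, -3) (constant acceleration).
step 8: (-68, -102) + (-20, -25) → (-88, -127)
step 9: (-88, -127) + (-23, -28) → (-111, -155)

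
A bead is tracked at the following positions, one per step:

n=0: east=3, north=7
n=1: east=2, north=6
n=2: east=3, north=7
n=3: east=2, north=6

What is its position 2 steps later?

east=2, north=6

The jumps are (-1, -1), (+1, +1), (-1, -1) — a geometric progression with ratio -1.
step 4: east=2, north=6 + (+1, +1) → east=3, north=7
step 5: east=3, north=7 + (-1, -1) → east=2, north=6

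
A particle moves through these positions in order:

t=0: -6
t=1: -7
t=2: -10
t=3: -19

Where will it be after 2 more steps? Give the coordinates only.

-127

The jumps are -1, -3, -9 — a geometric progression with ratio 3.
step 4: -19 − 27 → -46
step 5: -46 − 81 → -127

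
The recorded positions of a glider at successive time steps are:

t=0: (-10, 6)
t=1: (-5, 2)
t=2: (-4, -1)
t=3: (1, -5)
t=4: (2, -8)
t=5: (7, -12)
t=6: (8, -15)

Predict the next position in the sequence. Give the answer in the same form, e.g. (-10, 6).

(13, -19)

Differencing gives (+5, -4), (+1, -3), (+5, -4), (+1, -3), (+5, -4), (+1, -3). This is the pattern (+5, -4), (+1, -3) repeated.
step 7: apply (+5, -4) → (13, -19)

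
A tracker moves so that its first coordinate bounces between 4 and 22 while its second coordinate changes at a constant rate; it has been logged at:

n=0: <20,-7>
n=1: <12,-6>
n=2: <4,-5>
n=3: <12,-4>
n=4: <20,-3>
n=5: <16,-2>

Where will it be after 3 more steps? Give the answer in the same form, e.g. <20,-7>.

<16,1>

The first coordinate reflects between 4 and 22, moving 8 per step.
  step 6: 16 → 8
  step 7: 8 → 8
  step 8: 8 → 16
The second coordinate changes by +1 each step: at step 8 it is 1.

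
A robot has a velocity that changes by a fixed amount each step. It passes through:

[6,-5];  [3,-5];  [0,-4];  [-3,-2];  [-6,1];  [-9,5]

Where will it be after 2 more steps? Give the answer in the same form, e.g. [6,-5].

[-15,16]

Taking differences between consecutive positions: [-3,+0], [-3,+1], [-3,+2], [-3,+3], [-3,+4]. These grow by [+0,+1] each step.
step 6: [-9,5] + [-3,+5] → [-12,10]
step 7: [-12,10] + [-3,+6] → [-15,16]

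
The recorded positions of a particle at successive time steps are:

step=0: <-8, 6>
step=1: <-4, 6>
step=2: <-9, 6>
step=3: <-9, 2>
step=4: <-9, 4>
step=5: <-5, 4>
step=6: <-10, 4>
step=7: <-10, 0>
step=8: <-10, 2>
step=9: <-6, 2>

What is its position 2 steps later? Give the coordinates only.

<-11, -2>

Step-to-step displacements: <+4, +0>, <-5, +0>, <+0, -4>, <+0, +2>, <+4, +0>, <-5, +0>, <+0, -4>, <+0, +2>, <+4, +0> — a repeating cycle of length 4.
step 10: apply <-5, +0> → <-11, 2>
step 11: apply <+0, -4> → <-11, -2>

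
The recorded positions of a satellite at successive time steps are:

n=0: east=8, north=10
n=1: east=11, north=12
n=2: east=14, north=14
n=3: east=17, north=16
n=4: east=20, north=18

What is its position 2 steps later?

east=26, north=22

Each step adds (+3, +2) to the position.
step 5: east=20, north=18 + (+3, +2) → east=23, north=20
step 6: east=23, north=20 + (+3, +2) → east=26, north=22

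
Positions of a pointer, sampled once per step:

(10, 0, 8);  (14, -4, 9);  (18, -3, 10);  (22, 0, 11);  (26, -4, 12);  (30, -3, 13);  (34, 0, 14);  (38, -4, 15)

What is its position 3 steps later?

(50, -4, 18)

First: linear, +4 per step → 50 at step 10.
Second: cycles through 0, -4, -3 every 3 steps. Step 10 lands at position 1 of the cycle → -4.
Third: linear, +1 per step → 18 at step 10.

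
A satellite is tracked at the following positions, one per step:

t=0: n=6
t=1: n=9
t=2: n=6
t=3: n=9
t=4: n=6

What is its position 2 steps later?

n=6

Consecutive displacements +3, -3, +3, -3 scale by a factor of -1 each step.
step 5: 6 + 3 → n=9
step 6: 9 − 3 → n=6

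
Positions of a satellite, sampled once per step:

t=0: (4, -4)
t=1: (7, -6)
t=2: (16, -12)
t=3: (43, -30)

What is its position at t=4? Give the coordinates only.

(124, -84)

The jumps are (+3, -2), (+9, -6), (+27, -18) — a geometric progression with ratio 3.
step 4: (43, -30) + (+81, -54) → (124, -84)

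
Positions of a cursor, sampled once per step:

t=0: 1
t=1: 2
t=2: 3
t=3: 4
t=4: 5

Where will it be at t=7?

8

The position changes by +1 every step.
step 5: 5 + 1 → 6
step 6: 6 + 1 → 7
step 7: 7 + 1 → 8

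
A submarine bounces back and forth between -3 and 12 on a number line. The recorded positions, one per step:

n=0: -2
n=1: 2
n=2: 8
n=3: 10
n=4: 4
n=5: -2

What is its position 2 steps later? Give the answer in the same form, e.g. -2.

8

The value reflects between -3 and 12, moving 6 per step.
  step 6: -2 → 2
  step 7: 2 → 8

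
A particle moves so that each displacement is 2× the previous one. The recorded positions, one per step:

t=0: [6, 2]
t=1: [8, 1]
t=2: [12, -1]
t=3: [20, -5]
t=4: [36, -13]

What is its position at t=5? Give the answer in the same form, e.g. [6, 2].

[68, -29]

Consecutive displacements [+2, -1], [+4, -2], [+8, -4], [+16, -8] scale by a factor of 2 each step.
step 5: [36, -13] + [+32, -16] → [68, -29]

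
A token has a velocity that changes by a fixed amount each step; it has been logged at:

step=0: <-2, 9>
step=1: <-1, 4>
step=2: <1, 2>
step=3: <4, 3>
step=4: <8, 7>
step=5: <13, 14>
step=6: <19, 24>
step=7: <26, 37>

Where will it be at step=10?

First differences are <+1, -5>, <+2, -2>, <+3, +1>, <+4, +4>, <+5, +7>, <+6, +10>, <+7, +13>; their common second difference is <+1, +3> (constant acceleration).
step 8: <26, 37> + <+8, +16> → <34, 53>
step 9: <34, 53> + <+9, +19> → <43, 72>
step 10: <43, 72> + <+10, +22> → <53, 94>

<53, 94>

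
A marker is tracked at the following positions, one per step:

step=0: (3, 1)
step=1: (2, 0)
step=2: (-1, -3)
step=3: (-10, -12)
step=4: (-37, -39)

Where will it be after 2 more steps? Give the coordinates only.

The jumps are (-1, -1), (-3, -3), (-9, -9), (-27, -27) — a geometric progression with ratio 3.
step 5: (-37, -39) + (-81, -81) → (-118, -120)
step 6: (-118, -120) + (-243, -243) → (-361, -363)

(-361, -363)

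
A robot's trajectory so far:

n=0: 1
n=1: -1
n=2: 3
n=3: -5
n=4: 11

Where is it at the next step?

-21

Step-to-step displacements: -2, +4, -8, +16; each is -2× the previous.
step 5: 11 − 32 → -21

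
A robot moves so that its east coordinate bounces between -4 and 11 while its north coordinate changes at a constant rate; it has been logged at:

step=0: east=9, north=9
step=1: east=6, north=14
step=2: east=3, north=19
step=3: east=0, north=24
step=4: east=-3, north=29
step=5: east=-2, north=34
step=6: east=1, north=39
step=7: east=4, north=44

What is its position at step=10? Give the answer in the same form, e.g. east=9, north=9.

The east coordinate reflects between -4 and 11, moving 3 per step.
  step 8: 4 → 7
  step 9: 7 → 10
  step 10: 10 → 9
The north coordinate changes by +5 each step: at step 10 it is 59.

east=9, north=59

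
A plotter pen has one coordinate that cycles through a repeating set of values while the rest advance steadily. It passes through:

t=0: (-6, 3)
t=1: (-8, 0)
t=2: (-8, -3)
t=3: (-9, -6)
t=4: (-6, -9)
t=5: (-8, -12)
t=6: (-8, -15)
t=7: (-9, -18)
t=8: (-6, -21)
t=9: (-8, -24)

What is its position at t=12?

(-6, -33)

First: cycles through -6, -8, -8, -9 every 4 steps. Step 12 lands at position 0 of the cycle → -6.
Second: linear, -3 per step → -33 at step 12.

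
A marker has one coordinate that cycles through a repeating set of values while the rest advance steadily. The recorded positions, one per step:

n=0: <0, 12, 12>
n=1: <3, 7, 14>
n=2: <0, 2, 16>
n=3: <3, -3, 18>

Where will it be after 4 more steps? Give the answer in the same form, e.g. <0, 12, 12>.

<3, -23, 26>

First: cycles through 0, 3 every 2 steps. Step 7 lands at position 1 of the cycle → 3.
Second: linear, -5 per step → -23 at step 7.
Third: linear, +2 per step → 26 at step 7.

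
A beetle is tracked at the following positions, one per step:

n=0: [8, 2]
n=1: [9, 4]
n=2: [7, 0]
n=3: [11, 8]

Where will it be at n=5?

Step-to-step displacements: [+1, +2], [-2, -4], [+4, +8]; each is -2× the previous.
step 4: [11, 8] + [-8, -16] → [3, -8]
step 5: [3, -8] + [+16, +32] → [19, 24]

[19, 24]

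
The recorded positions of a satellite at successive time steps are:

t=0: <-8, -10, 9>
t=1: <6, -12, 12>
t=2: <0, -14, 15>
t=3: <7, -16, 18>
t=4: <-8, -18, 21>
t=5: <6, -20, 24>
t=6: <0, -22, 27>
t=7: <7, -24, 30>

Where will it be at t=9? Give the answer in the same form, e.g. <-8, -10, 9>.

<6, -28, 36>

The first coordinate repeats the cycle [-8, 6, 0, 7] with period 4; step 9 mod 4 = 1, giving 6.
The second coordinate changes by -2 each step, so at step 9 it is -10 + 9·(-2) = -28.
The third coordinate changes by +3 each step, so at step 9 it is 9 + 9·(3) = 36.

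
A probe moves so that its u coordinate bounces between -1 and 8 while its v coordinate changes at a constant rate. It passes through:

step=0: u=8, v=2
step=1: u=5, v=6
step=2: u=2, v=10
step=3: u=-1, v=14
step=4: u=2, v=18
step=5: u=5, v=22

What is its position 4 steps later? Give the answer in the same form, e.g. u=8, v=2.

The u coordinate reflects between -1 and 8, moving 3 per step.
  step 6: 5 → 8
  step 7: 8 → 5
  step 8: 5 → 2
  step 9: 2 → -1
The v coordinate changes by +4 each step: at step 9 it is 38.

u=-1, v=38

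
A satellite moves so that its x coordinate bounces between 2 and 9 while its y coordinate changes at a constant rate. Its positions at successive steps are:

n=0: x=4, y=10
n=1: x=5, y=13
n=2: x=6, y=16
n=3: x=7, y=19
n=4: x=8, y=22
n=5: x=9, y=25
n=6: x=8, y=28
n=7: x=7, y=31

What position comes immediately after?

x=6, y=34

The x coordinate reflects between 2 and 9, moving 1 per step.
  step 8: 7 → 6
The y coordinate changes by +3 each step: at step 8 it is 34.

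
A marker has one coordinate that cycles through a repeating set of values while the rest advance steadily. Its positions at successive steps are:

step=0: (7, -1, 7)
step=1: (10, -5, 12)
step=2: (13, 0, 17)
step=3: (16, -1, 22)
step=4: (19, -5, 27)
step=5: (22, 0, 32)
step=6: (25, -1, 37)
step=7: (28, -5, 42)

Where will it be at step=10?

First: linear, +3 per step → 37 at step 10.
Second: cycles through -1, -5, 0 every 3 steps. Step 10 lands at position 1 of the cycle → -5.
Third: linear, +5 per step → 57 at step 10.

(37, -5, 57)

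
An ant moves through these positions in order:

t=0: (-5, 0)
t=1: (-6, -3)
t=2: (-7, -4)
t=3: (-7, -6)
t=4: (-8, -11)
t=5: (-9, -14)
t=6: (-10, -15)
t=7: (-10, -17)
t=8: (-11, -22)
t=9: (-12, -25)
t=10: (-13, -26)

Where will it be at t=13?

(-15, -36)

Differencing gives (-1, -3), (-1, -1), (+0, -2), (-1, -5), (-1, -3), (-1, -1), (+0, -2), (-1, -5), (-1, -3), (-1, -1). This is the pattern (-1, -3), (-1, -1), (+0, -2), (-1, -5) repeated.
step 11: apply (+0, -2) → (-13, -28)
step 12: apply (-1, -5) → (-14, -33)
step 13: apply (-1, -3) → (-15, -36)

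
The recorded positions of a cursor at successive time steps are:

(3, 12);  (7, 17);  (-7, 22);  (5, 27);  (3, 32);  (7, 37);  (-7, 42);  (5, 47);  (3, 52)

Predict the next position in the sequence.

(7, 57)

The first coordinate repeats the cycle [3, 7, -7, 5] with period 4; step 9 mod 4 = 1, giving 7.
The second coordinate changes by +5 each step, so at step 9 it is 12 + 9·(5) = 57.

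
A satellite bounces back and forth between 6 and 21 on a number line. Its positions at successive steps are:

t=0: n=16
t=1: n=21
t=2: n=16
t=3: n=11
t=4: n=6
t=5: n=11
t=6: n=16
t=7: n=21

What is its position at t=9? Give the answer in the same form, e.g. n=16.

The value travels 5 per step and bounces off the walls at 6 and 21.
  step 8: 21 → 16
  step 9: 16 → 11

n=11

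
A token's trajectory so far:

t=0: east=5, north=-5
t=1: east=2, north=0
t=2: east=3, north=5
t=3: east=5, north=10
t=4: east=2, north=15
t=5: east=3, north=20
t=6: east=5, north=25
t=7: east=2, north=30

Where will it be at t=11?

east=3, north=50

The east coordinate repeats the cycle [5, 2, 3] with period 3; step 11 mod 3 = 2, giving 3.
The north coordinate changes by +5 each step, so at step 11 it is -5 + 11·(5) = 50.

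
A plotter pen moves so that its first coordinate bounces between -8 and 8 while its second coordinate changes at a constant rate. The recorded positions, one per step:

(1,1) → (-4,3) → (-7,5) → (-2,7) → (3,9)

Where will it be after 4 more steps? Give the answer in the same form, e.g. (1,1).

The first coordinate travels 5 per step and bounces off the walls at -8 and 8.
  step 5: 3 → 8
  step 6: 8 → 3
  step 7: 3 → -2
  step 8: -2 → -7
The second coordinate changes by +2 each step: at step 8 it is 17.

(-7,17)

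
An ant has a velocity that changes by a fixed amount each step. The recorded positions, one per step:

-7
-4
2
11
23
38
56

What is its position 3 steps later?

128

Taking differences between consecutive positions: +3, +6, +9, +12, +15, +18. These grow by +3 each step.
step 7: 56 + 21 → 77
step 8: 77 + 24 → 101
step 9: 101 + 27 → 128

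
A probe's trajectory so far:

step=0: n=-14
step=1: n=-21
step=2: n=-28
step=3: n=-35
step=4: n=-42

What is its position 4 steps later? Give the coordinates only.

n=-70

The position changes by -7 every step.
step 5: -42 − 7 → n=-49
step 6: -49 − 7 → n=-56
step 7: -56 − 7 → n=-63
step 8: -63 − 7 → n=-70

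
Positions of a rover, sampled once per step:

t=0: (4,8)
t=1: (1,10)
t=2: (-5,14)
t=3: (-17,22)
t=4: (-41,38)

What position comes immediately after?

(-89,70)

Consecutive displacements (-3,+2), (-6,+4), (-12,+8), (-24,+16) scale by a factor of 2 each step.
step 5: (-41,38) + (-48,+32) → (-89,70)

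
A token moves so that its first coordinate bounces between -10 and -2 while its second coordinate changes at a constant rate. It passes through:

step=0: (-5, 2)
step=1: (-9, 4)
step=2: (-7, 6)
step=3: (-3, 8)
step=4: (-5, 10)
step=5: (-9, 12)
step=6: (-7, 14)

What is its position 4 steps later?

The first coordinate travels 4 per step and bounces off the walls at -10 and -2.
  step 7: -7 → -3
  step 8: -3 → -5
  step 9: -5 → -9
  step 10: -9 → -7
The second coordinate changes by +2 each step: at step 10 it is 22.

(-7, 22)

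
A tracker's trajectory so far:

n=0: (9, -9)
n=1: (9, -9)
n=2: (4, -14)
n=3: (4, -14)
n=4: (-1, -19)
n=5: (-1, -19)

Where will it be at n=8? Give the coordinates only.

(-11, -29)

The moves between consecutive positions are (+0, +0), (-5, -5), (+0, +0), (-5, -5), (+0, +0); they repeat the 2-cycle [(+0, +0), (-5, -5)].
step 6: apply (-5, -5) → (-6, -24)
step 7: apply (+0, +0) → (-6, -24)
step 8: apply (-5, -5) → (-11, -29)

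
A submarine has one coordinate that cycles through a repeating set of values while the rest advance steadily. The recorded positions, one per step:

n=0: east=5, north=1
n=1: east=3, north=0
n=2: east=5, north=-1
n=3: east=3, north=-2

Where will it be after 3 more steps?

east=5, north=-5

The east coordinate repeats the cycle [5, 3] with period 2; step 6 mod 2 = 0, giving 5.
The north coordinate changes by -1 each step, so at step 6 it is 1 + 6·(-1) = -5.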